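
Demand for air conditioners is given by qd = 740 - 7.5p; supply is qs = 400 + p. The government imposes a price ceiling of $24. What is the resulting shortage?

Shortage = 136

Equilibrium price would be p* = 40, so the ceiling at 24 binds.
At p = 24: qd = 740 − 7.5(24) = 560, qs = 400 + 1(24) = 424.
Shortage = 560 − 424 = 136.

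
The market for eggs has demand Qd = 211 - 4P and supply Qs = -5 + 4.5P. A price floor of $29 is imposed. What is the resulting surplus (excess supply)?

Equilibrium price would be P* = 432/17, so the floor at 29 binds.
At P = 29: Qd = 95, Qs = 125.5.
Surplus = 125.5 − 95 = 30.5.

Surplus = 30.5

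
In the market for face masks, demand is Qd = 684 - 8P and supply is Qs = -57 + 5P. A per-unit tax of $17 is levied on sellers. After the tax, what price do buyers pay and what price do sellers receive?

Buyers pay 826/13, sellers receive 605/13

Pre-tax equilibrium: P* = 57, Q* = 228.
Tax on sellers shifts supply to Qs = -57 + 5(P − 17) = -142 + 5P.
684 - 8P = -142 + 5P gives buyer price Pb = 826/13; sellers receive Ps = 826/13 − 17 = 605/13.
New quantity: Q = 684 − 8(826/13) = 2284/13.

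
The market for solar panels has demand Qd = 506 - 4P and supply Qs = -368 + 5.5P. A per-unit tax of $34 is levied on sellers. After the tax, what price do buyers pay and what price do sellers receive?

Pre-tax equilibrium: P* = 92, Q* = 138.
Tax on sellers shifts supply to Qs = -368 + 5.5(P − 34) = -555 + 5.5P.
506 - 4P = -555 + 5.5P gives buyer price Pb = 2122/19; sellers receive Ps = 2122/19 − 34 = 1476/19.
New quantity: Q = 506 − 4(2122/19) = 1126/19.

Buyers pay 2122/19, sellers receive 1476/19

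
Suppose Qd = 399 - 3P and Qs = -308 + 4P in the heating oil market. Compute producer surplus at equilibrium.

Equilibrium: 399 - 3P = -308 + 4P gives P* = 101, Q* = 96.
Supply starts at P = 77 (where Qs = 0).
PS = ½(101 − 77)(96) = 1152.

Producer surplus = 1152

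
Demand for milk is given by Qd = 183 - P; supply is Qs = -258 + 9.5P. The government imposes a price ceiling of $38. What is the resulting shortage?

Shortage = 42

Equilibrium price would be P* = 42, so the ceiling at 38 binds.
At P = 38: Qd = 183 − 1(38) = 145, Qs = -258 + 9.5(38) = 103.
Shortage = 145 − 103 = 42.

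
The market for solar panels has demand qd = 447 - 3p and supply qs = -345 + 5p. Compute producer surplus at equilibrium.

Producer surplus = 2250

Equilibrium: 447 - 3p = -345 + 5p gives p* = 99, q* = 150.
Supply starts at p = 69 (where qs = 0).
PS = ½(99 − 69)(150) = 2250.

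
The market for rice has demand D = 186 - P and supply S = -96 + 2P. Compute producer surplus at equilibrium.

Equilibrium: 186 - P = -96 + 2P gives P* = 94, Q* = 92.
Supply starts at P = 48 (where S = 0).
PS = ½(94 − 48)(92) = 2116.

Producer surplus = 2116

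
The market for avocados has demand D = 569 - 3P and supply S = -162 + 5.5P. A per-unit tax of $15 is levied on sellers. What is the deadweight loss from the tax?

Deadweight loss = 7425/34

Pre-tax equilibrium: P* = 86, Q* = 311.
Tax on sellers shifts supply to S = -162 + 5.5(P − 15) = -244.5 + 5.5P.
569 - 3P = -244.5 + 5.5P gives buyer price Pb = 1627/17; sellers receive Ps = 1627/17 − 15 = 1372/17.
New quantity: Q = 569 − 3(1627/17) = 4792/17.
DWL = ½ × 15 × (311 − 4792/17) = 7425/34.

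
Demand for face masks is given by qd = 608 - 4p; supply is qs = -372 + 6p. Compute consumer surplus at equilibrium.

Equilibrium: 608 - 4p = -372 + 6p gives p* = 98, q* = 216.
Demand choke price (qd = 0): p = 152.
CS = ½(152 − 98)(216) = 5832.

Consumer surplus = 5832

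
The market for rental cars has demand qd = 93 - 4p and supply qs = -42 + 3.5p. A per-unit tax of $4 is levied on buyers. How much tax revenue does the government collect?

Pre-tax equilibrium: p* = 18, q* = 21.
Tax on buyers shifts demand to qd = 93 − 4(p + 4) = 77 - 4p.
77 - 4p = -42 + 3.5p gives seller price ps = 238/15; buyers pay pb = 238/15 + 4 = 298/15.
New quantity: q = 93 − 4(298/15) = 203/15.
Revenue = 4 × 203/15 = 812/15.

Tax revenue = 812/15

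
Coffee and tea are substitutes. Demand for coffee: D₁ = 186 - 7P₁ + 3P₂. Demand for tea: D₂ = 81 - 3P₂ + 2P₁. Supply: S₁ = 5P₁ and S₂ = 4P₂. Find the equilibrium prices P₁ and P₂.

Market 1: 186 - 7P₁ + 3P₂ = 5P₁ → 12P₁ - 3P₂ = 186.
Market 2: 7P₂ - 2P₁ = 81.
Eliminating P₂: 7×(1) + 3×(2) gives 78P₁ = 1545, so P₁ = 515/26.
Back-substitute into (2): P₂ = (81 + 2×515/26) / 7 = 224/13.

P₁ = 515/26, P₂ = 224/13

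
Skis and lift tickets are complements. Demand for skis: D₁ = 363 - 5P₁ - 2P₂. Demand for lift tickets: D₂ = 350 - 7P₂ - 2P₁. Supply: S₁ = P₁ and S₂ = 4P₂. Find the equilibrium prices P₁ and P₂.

Market 1: 363 - 5P₁ - 2P₂ = P₁ → 6P₁ + 2P₂ = 363.
Market 2: 11P₂ + 2P₁ = 350.
Eliminating P₂: 11×(1) − 2×(2) gives 62P₁ = 3293, so P₁ = 3293/62.
Back-substitute into (2): P₂ = (350 − 2×3293/62) / 11 = 687/31.

P₁ = 3293/62, P₂ = 687/31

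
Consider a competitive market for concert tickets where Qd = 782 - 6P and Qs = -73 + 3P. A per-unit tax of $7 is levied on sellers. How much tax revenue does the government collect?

Tax revenue = 1386

Pre-tax equilibrium: P* = 95, Q* = 212.
Tax on sellers shifts supply to Qs = -73 + 3(P − 7) = -94 + 3P.
782 - 6P = -94 + 3P gives buyer price Pb = 292/3; sellers receive Ps = 292/3 − 7 = 271/3.
New quantity: Q = 782 − 6(292/3) = 198.
Revenue = 7 × 198 = 1386.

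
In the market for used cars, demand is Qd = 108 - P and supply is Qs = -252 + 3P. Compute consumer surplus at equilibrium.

Consumer surplus = 162

Equilibrium: 108 - P = -252 + 3P gives P* = 90, Q* = 18.
Demand choke price (Qd = 0): P = 108.
CS = ½(108 − 90)(18) = 162.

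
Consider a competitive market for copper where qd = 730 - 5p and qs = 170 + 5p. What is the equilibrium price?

p* = 56

Set qd = qs: 730 - 5p = 170 + 5p.
560 = 10p, so p* = 56.
q* = 730 − 5(56) = 450.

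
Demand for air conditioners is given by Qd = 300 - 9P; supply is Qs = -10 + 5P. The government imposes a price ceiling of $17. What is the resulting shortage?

Equilibrium price would be P* = 155/7, so the ceiling at 17 binds.
At P = 17: Qd = 300 − 9(17) = 147, Qs = -10 + 5(17) = 75.
Shortage = 147 − 75 = 72.

Shortage = 72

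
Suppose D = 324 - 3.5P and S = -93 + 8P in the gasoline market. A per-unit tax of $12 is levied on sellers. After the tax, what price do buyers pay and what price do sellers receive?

Buyers pay 1026/23, sellers receive 750/23

Pre-tax equilibrium: P* = 834/23, Q* = 4533/23.
Tax on sellers shifts supply to S = -93 + 8(P − 12) = -189 + 8P.
324 - 3.5P = -189 + 8P gives buyer price Pb = 1026/23; sellers receive Ps = 1026/23 − 12 = 750/23.
New quantity: Q = 324 − 3.5(1026/23) = 3861/23.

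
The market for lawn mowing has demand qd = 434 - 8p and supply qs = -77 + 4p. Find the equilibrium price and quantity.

Set qd = qs: 434 - 8p = -77 + 4p.
511 = 12p, so p* = 511/12.
q* = 434 − 8(511/12) = 280/3.

p* = 511/12, q* = 280/3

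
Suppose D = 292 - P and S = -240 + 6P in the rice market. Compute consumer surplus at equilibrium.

Consumer surplus = 23328

Equilibrium: 292 - P = -240 + 6P gives P* = 76, Q* = 216.
Demand choke price (D = 0): P = 292.
CS = ½(292 − 76)(216) = 23328.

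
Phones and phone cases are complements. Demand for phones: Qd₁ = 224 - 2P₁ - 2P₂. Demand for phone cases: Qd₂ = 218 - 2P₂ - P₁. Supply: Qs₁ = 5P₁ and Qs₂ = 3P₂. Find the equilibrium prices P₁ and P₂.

Market 1: 224 - 2P₁ - 2P₂ = 5P₁ → 7P₁ + 2P₂ = 224.
Market 2: 5P₂ + P₁ = 218.
Eliminating P₂: 5×(1) − 2×(2) gives 33P₁ = 684, so P₁ = 228/11.
Back-substitute into (2): P₂ = (218 − 1×228/11) / 5 = 434/11.

P₁ = 228/11, P₂ = 434/11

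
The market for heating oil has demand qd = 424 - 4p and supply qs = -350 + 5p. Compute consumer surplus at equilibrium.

Equilibrium: 424 - 4p = -350 + 5p gives p* = 86, q* = 80.
Demand choke price (qd = 0): p = 106.
CS = ½(106 − 86)(80) = 800.

Consumer surplus = 800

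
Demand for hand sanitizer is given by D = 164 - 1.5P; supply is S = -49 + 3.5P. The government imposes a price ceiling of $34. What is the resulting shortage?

Shortage = 43

Equilibrium price would be P* = 42.6, so the ceiling at 34 binds.
At P = 34: D = 164 − 1.5(34) = 113, S = -49 + 3.5(34) = 70.
Shortage = 113 − 70 = 43.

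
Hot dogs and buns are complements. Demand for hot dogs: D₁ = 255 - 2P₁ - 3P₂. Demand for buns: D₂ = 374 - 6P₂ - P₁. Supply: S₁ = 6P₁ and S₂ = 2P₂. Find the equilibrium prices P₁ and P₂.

P₁ = 918/61, P₂ = 2737/61

Market 1: 255 - 2P₁ - 3P₂ = 6P₁ → 8P₁ + 3P₂ = 255.
Market 2: 8P₂ + P₁ = 374.
Eliminating P₂: 8×(1) − 3×(2) gives 61P₁ = 918, so P₁ = 918/61.
Back-substitute into (2): P₂ = (374 − 1×918/61) / 8 = 2737/61.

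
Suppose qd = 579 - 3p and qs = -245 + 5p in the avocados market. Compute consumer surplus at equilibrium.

Consumer surplus = 12150

Equilibrium: 579 - 3p = -245 + 5p gives p* = 103, q* = 270.
Demand choke price (qd = 0): p = 193.
CS = ½(193 − 103)(270) = 12150.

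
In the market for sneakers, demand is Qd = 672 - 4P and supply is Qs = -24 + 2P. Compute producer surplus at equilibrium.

Equilibrium: 672 - 4P = -24 + 2P gives P* = 116, Q* = 208.
Supply starts at P = 12 (where Qs = 0).
PS = ½(116 − 12)(208) = 10816.

Producer surplus = 10816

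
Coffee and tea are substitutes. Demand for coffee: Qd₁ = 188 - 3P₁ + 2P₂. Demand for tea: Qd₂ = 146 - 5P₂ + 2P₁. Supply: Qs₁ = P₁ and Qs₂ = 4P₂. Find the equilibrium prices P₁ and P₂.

Market 1: 188 - 3P₁ + 2P₂ = P₁ → 4P₁ - 2P₂ = 188.
Market 2: 9P₂ - 2P₁ = 146.
Eliminating P₂: 9×(1) + 2×(2) gives 32P₁ = 1984, so P₁ = 62.
Back-substitute into (2): P₂ = (146 + 2×62) / 9 = 30.

P₁ = 62, P₂ = 30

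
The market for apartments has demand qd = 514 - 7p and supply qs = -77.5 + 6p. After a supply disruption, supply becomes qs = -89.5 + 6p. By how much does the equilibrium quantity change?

Original equilibrium: p* = 45.5, q* = 195.5.
New equilibrium: 514 - 7p = -89.5 + 6p, so 603.5 = 13p and p' = 1207/26; q' = 514 − 7(1207/26) = 4915/26.
Change in quantity: 4915/26 − 195.5 = -84/13.

Δq = -84/13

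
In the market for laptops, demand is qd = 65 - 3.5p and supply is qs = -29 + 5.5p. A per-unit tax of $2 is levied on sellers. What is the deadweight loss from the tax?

Deadweight loss = 77/18

Pre-tax equilibrium: p* = 94/9, q* = 256/9.
Tax on sellers shifts supply to qs = -29 + 5.5(p − 2) = -40 + 5.5p.
65 - 3.5p = -40 + 5.5p gives buyer price pb = 35/3; sellers receive ps = 35/3 − 2 = 29/3.
New quantity: q = 65 − 3.5(35/3) = 145/6.
DWL = ½ × 2 × (256/9 − 145/6) = 77/18.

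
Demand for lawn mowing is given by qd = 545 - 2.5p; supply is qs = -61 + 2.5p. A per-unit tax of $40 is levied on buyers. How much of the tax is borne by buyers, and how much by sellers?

Pre-tax equilibrium: p* = 121.2, q* = 242.
Tax on buyers shifts demand to qd = 545 − 2.5(p + 40) = 445 - 2.5p.
445 - 2.5p = -61 + 2.5p gives seller price ps = 101.2; buyers pay pb = 101.2 + 40 = 141.2.
New quantity: q = 545 − 2.5(141.2) = 192.
Buyer burden = 141.2 − 121.2 = 20; seller burden = 121.2 − 101.2 = 20.

Buyers bear $20, sellers bear $20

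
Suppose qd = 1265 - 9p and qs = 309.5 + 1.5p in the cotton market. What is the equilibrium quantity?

q* = 446

Set qd = qs: 1265 - 9p = 309.5 + 1.5p.
955.5 = 10.5p, so p* = 91.
q* = 1265 − 9(91) = 446.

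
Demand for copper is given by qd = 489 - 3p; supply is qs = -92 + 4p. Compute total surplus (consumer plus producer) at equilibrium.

Equilibrium: 489 - 3p = -92 + 4p gives p* = 83, q* = 240.
Demand choke price: p = 163; supply starts at p = 23.
CS = ½(163 − 83)(240) = 9600; PS = ½(83 − 23)(240) = 7200.

Total surplus = 16800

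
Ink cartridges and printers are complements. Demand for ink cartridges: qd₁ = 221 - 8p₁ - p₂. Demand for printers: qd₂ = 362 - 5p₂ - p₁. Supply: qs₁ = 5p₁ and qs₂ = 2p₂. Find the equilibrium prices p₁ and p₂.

Market 1: 221 - 8p₁ - p₂ = 5p₁ → 13p₁ + p₂ = 221.
Market 2: 7p₂ + p₁ = 362.
Eliminating p₂: 7×(1) − 1×(2) gives 90p₁ = 1185, so p₁ = 79/6.
Back-substitute into (2): p₂ = (362 − 1×79/6) / 7 = 299/6.

p₁ = 79/6, p₂ = 299/6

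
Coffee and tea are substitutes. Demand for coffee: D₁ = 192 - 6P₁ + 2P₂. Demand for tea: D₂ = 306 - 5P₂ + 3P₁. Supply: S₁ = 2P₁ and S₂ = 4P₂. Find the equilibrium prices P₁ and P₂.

P₁ = 390/11, P₂ = 504/11

Market 1: 192 - 6P₁ + 2P₂ = 2P₁ → 8P₁ - 2P₂ = 192.
Market 2: 9P₂ - 3P₁ = 306.
Eliminating P₂: 9×(1) + 2×(2) gives 66P₁ = 2340, so P₁ = 390/11.
Back-substitute into (2): P₂ = (306 + 3×390/11) / 9 = 504/11.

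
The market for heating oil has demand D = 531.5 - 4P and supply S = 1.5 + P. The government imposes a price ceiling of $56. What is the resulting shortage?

Equilibrium price would be P* = 106, so the ceiling at 56 binds.
At P = 56: D = 531.5 − 4(56) = 307.5, S = 1.5 + 1(56) = 57.5.
Shortage = 307.5 − 57.5 = 250.

Shortage = 250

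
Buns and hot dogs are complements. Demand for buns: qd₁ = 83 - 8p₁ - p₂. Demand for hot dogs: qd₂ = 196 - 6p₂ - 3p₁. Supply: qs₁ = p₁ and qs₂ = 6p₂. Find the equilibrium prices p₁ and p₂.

p₁ = 160/21, p₂ = 101/7

Market 1: 83 - 8p₁ - p₂ = p₁ → 9p₁ + p₂ = 83.
Market 2: 12p₂ + 3p₁ = 196.
Eliminating p₂: 12×(1) − 1×(2) gives 105p₁ = 800, so p₁ = 160/21.
Back-substitute into (2): p₂ = (196 − 3×160/21) / 12 = 101/7.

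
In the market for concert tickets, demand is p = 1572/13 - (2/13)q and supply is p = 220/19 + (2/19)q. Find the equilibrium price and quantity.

p* = 56, q* = 422

Set the two price expressions equal: 1572/13 - (2/13)q = 220/19 + (2/19)q.
27008/247 = (64/247)q, so q* = 422.
p* = 1572/13 − (2/13)(422) = 56.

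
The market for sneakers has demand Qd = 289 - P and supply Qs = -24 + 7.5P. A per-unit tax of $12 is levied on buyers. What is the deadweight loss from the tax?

Deadweight loss = 1080/17

Pre-tax equilibrium: P* = 626/17, Q* = 4287/17.
Tax on buyers shifts demand to Qd = 289 − 1(P + 12) = 277 - P.
277 - P = -24 + 7.5P gives seller price Ps = 602/17; buyers pay Pb = 602/17 + 12 = 806/17.
New quantity: Q = 289 − 1(806/17) = 4107/17.
DWL = ½ × 12 × (4287/17 − 4107/17) = 1080/17.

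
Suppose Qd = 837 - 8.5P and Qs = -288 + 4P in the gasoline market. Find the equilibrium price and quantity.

Set Qd = Qs: 837 - 8.5P = -288 + 4P.
1125 = 12.5P, so P* = 90.
Q* = 837 − 8.5(90) = 72.

P* = 90, Q* = 72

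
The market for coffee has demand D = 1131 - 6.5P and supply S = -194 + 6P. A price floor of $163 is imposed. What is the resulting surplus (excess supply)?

Surplus = 712.5

Equilibrium price would be P* = 106, so the floor at 163 binds.
At P = 163: D = 71.5, S = 784.
Surplus = 784 − 71.5 = 712.5.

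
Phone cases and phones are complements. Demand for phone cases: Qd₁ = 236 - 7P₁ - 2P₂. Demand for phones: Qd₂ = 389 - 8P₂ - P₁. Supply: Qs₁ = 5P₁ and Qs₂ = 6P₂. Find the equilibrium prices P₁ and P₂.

P₁ = 1263/83, P₂ = 2216/83

Market 1: 236 - 7P₁ - 2P₂ = 5P₁ → 12P₁ + 2P₂ = 236.
Market 2: 14P₂ + P₁ = 389.
Eliminating P₂: 14×(1) − 2×(2) gives 166P₁ = 2526, so P₁ = 1263/83.
Back-substitute into (2): P₂ = (389 − 1×1263/83) / 14 = 2216/83.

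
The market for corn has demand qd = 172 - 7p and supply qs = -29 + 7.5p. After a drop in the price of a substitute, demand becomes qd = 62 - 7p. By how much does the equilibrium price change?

Original equilibrium: p* = 402/29, q* = 2174/29.
New equilibrium: 62 - 7p = -29 + 7.5p, so 91 = 14.5p and p' = 182/29; q' = 62 − 7(182/29) = 524/29.
Change in price: 182/29 − 402/29 = -220/29.

Δp = -220/29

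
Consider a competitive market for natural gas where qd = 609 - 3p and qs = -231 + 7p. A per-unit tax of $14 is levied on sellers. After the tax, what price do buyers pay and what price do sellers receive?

Pre-tax equilibrium: p* = 84, q* = 357.
Tax on sellers shifts supply to qs = -231 + 7(p − 14) = -329 + 7p.
609 - 3p = -329 + 7p gives buyer price pb = 93.8; sellers receive ps = 93.8 − 14 = 79.8.
New quantity: q = 609 − 3(93.8) = 327.6.

Buyers pay $93.8, sellers receive $79.8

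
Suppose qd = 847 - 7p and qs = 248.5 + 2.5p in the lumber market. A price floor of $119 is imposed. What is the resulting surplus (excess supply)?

Equilibrium price would be p* = 63, so the floor at 119 binds.
At p = 119: qd = 14, qs = 546.
Surplus = 546 − 14 = 532.

Surplus = 532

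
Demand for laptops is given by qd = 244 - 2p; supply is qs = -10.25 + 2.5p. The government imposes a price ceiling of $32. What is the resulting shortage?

Equilibrium price would be p* = 56.5, so the ceiling at 32 binds.
At p = 32: qd = 244 − 2(32) = 180, qs = -10.25 + 2.5(32) = 69.75.
Shortage = 180 − 69.75 = 110.25.

Shortage = 110.25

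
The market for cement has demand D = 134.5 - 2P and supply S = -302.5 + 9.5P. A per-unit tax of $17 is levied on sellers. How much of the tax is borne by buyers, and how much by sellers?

Buyers bear 323/23, sellers bear 68/23

Pre-tax equilibrium: P* = 38, Q* = 58.5.
Tax on sellers shifts supply to S = -302.5 + 9.5(P − 17) = -464 + 9.5P.
134.5 - 2P = -464 + 9.5P gives buyer price Pb = 1197/23; sellers receive Ps = 1197/23 − 17 = 806/23.
New quantity: Q = 134.5 − 2(1197/23) = 1399/46.
Buyer burden = 1197/23 − 38 = 323/23; seller burden = 38 − 806/23 = 68/23.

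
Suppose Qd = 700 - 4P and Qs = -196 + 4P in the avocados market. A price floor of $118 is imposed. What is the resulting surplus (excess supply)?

Surplus = 48

Equilibrium price would be P* = 112, so the floor at 118 binds.
At P = 118: Qd = 228, Qs = 276.
Surplus = 276 − 228 = 48.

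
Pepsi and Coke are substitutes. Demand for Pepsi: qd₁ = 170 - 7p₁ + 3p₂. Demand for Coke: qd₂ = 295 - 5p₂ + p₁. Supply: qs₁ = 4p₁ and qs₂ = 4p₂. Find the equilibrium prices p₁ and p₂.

Market 1: 170 - 7p₁ + 3p₂ = 4p₁ → 11p₁ - 3p₂ = 170.
Market 2: 9p₂ - p₁ = 295.
Eliminating p₂: 9×(1) + 3×(2) gives 96p₁ = 2415, so p₁ = 25.15625.
Back-substitute into (2): p₂ = (295 + 1×25.15625) / 9 = 3415/96.

p₁ = 25.15625, p₂ = 3415/96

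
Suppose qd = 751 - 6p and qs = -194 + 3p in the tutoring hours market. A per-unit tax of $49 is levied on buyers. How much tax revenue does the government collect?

Pre-tax equilibrium: p* = 105, q* = 121.
Tax on buyers shifts demand to qd = 751 − 6(p + 49) = 457 - 6p.
457 - 6p = -194 + 3p gives seller price ps = 217/3; buyers pay pb = 217/3 + 49 = 364/3.
New quantity: q = 751 − 6(364/3) = 23.
Revenue = 49 × 23 = 1127.

Tax revenue = 1127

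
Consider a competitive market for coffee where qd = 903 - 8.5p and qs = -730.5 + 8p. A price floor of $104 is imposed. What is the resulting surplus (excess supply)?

Equilibrium price would be p* = 99, so the floor at 104 binds.
At p = 104: qd = 19, qs = 101.5.
Surplus = 101.5 − 19 = 82.5.

Surplus = 82.5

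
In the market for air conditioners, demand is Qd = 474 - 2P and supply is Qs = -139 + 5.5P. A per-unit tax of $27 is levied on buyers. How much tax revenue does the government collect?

Pre-tax equilibrium: P* = 1226/15, Q* = 4658/15.
Tax on buyers shifts demand to Qd = 474 − 2(P + 27) = 420 - 2P.
420 - 2P = -139 + 5.5P gives seller price Ps = 1118/15; buyers pay Pb = 1118/15 + 27 = 1523/15.
New quantity: Q = 474 − 2(1523/15) = 4064/15.
Revenue = 27 × 4064/15 = 7315.2.

Tax revenue = 7315.2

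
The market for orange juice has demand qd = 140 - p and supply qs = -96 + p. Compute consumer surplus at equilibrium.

Consumer surplus = 242

Equilibrium: 140 - p = -96 + p gives p* = 118, q* = 22.
Demand choke price (qd = 0): p = 140.
CS = ½(140 − 118)(22) = 242.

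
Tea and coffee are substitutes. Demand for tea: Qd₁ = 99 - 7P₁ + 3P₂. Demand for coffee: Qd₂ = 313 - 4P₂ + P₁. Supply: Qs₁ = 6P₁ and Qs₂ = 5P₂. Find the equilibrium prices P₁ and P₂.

Market 1: 99 - 7P₁ + 3P₂ = 6P₁ → 13P₁ - 3P₂ = 99.
Market 2: 9P₂ - P₁ = 313.
Eliminating P₂: 9×(1) + 3×(2) gives 114P₁ = 1830, so P₁ = 305/19.
Back-substitute into (2): P₂ = (313 + 1×305/19) / 9 = 2084/57.

P₁ = 305/19, P₂ = 2084/57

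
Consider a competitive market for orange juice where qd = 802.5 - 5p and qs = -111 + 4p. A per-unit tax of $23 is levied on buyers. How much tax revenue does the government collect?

Tax revenue = 50485/9

Pre-tax equilibrium: p* = 101.5, q* = 295.
Tax on buyers shifts demand to qd = 802.5 − 5(p + 23) = 687.5 - 5p.
687.5 - 5p = -111 + 4p gives seller price ps = 1597/18; buyers pay pb = 1597/18 + 23 = 2011/18.
New quantity: q = 802.5 − 5(2011/18) = 2195/9.
Revenue = 23 × 2195/9 = 50485/9.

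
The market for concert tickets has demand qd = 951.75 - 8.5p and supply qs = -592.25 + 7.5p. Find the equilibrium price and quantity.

Set qd = qs: 951.75 - 8.5p = -592.25 + 7.5p.
1544 = 16p, so p* = 96.5.
q* = 951.75 − 8.5(96.5) = 131.5.

p* = 96.5, q* = 131.5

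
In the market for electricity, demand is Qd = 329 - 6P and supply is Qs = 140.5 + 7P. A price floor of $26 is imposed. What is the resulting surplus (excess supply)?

Equilibrium price would be P* = 14.5, so the floor at 26 binds.
At P = 26: Qd = 173, Qs = 322.5.
Surplus = 322.5 − 173 = 149.5.

Surplus = 149.5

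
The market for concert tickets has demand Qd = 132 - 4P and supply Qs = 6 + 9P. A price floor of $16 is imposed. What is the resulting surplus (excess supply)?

Equilibrium price would be P* = 126/13, so the floor at 16 binds.
At P = 16: Qd = 68, Qs = 150.
Surplus = 150 − 68 = 82.

Surplus = 82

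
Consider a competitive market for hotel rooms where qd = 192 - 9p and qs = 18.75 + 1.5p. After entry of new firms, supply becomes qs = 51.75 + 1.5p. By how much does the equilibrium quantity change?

Δq = 198/7

Original equilibrium: p* = 16.5, q* = 43.5.
New equilibrium: 192 - 9p = 51.75 + 1.5p, so 140.25 = 10.5p and p' = 187/14; q' = 192 − 9(187/14) = 1005/14.
Change in quantity: 1005/14 − 43.5 = 198/7.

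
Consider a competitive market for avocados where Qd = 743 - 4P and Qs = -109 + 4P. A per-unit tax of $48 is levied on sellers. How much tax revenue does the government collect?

Tax revenue = 10608

Pre-tax equilibrium: P* = 106.5, Q* = 317.
Tax on sellers shifts supply to Qs = -109 + 4(P − 48) = -301 + 4P.
743 - 4P = -301 + 4P gives buyer price Pb = 130.5; sellers receive Ps = 130.5 − 48 = 82.5.
New quantity: Q = 743 − 4(130.5) = 221.
Revenue = 48 × 221 = 10608.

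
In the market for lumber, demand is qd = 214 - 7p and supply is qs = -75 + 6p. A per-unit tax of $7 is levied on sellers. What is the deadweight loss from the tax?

Deadweight loss = 1029/13

Pre-tax equilibrium: p* = 289/13, q* = 759/13.
Tax on sellers shifts supply to qs = -75 + 6(p − 7) = -117 + 6p.
214 - 7p = -117 + 6p gives buyer price pb = 331/13; sellers receive ps = 331/13 − 7 = 240/13.
New quantity: q = 214 − 7(331/13) = 465/13.
DWL = ½ × 7 × (759/13 − 465/13) = 1029/13.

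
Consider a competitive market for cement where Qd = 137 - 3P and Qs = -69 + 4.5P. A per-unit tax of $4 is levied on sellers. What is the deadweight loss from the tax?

Pre-tax equilibrium: P* = 412/15, Q* = 54.6.
Tax on sellers shifts supply to Qs = -69 + 4.5(P − 4) = -87 + 4.5P.
137 - 3P = -87 + 4.5P gives buyer price Pb = 448/15; sellers receive Ps = 448/15 − 4 = 388/15.
New quantity: Q = 137 − 3(448/15) = 47.4.
DWL = ½ × 4 × (54.6 − 47.4) = 14.4.

Deadweight loss = 14.4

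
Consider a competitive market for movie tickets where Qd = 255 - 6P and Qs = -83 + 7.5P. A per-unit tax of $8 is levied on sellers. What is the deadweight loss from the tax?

Pre-tax equilibrium: P* = 676/27, Q* = 943/9.
Tax on sellers shifts supply to Qs = -83 + 7.5(P − 8) = -143 + 7.5P.
255 - 6P = -143 + 7.5P gives buyer price Pb = 796/27; sellers receive Ps = 796/27 − 8 = 580/27.
New quantity: Q = 255 − 6(796/27) = 703/9.
DWL = ½ × 8 × (943/9 − 703/9) = 320/3.

Deadweight loss = 320/3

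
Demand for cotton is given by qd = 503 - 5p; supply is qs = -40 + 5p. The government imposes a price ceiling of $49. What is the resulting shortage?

Shortage = 53

Equilibrium price would be p* = 54.3, so the ceiling at 49 binds.
At p = 49: qd = 503 − 5(49) = 258, qs = -40 + 5(49) = 205.
Shortage = 258 − 205 = 53.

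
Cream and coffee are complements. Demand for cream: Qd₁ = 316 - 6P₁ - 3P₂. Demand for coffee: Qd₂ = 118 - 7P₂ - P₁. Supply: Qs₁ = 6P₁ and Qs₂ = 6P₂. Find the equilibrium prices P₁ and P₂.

Market 1: 316 - 6P₁ - 3P₂ = 6P₁ → 12P₁ + 3P₂ = 316.
Market 2: 13P₂ + P₁ = 118.
Eliminating P₂: 13×(1) − 3×(2) gives 153P₁ = 3754, so P₁ = 3754/153.
Back-substitute into (2): P₂ = (118 − 1×3754/153) / 13 = 1100/153.

P₁ = 3754/153, P₂ = 1100/153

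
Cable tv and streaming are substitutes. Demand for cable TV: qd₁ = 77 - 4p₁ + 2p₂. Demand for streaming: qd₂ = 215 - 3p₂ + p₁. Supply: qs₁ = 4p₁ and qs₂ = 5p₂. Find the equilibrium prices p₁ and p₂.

p₁ = 523/31, p₂ = 1797/62

Market 1: 77 - 4p₁ + 2p₂ = 4p₁ → 8p₁ - 2p₂ = 77.
Market 2: 8p₂ - p₁ = 215.
Eliminating p₂: 8×(1) + 2×(2) gives 62p₁ = 1046, so p₁ = 523/31.
Back-substitute into (2): p₂ = (215 + 1×523/31) / 8 = 1797/62.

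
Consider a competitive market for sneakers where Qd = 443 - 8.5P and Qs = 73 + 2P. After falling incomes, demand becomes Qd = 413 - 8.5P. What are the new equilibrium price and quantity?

P' = 680/21, Q' = 2893/21

Original equilibrium: P* = 740/21, Q* = 3013/21.
New equilibrium: 413 - 8.5P = 73 + 2P, so 340 = 10.5P and P' = 680/21; Q' = 413 − 8.5(680/21) = 2893/21.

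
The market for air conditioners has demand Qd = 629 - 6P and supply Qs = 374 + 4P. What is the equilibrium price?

Set Qd = Qs: 629 - 6P = 374 + 4P.
255 = 10P, so P* = 25.5.
Q* = 629 − 6(25.5) = 476.

P* = 25.5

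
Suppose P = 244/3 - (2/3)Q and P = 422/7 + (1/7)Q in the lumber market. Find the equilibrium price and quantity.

Set the two price expressions equal: 244/3 - (2/3)Q = 422/7 + (1/7)Q.
442/21 = (17/21)Q, so Q* = 26.
P* = 244/3 − (2/3)(26) = 64.

P* = 64, Q* = 26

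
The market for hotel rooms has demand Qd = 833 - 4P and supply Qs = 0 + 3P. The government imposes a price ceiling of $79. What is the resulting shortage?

Shortage = 280

Equilibrium price would be P* = 119, so the ceiling at 79 binds.
At P = 79: Qd = 833 − 4(79) = 517, Qs = 0 + 3(79) = 237.
Shortage = 517 − 237 = 280.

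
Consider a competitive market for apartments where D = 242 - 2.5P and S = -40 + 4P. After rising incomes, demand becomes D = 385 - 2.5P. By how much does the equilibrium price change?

ΔP = 22

Original equilibrium: P* = 564/13, Q* = 1736/13.
New equilibrium: 385 - 2.5P = -40 + 4P, so 425 = 6.5P and P' = 850/13; Q' = 385 − 2.5(850/13) = 2880/13.
Change in price: 850/13 − 564/13 = 22.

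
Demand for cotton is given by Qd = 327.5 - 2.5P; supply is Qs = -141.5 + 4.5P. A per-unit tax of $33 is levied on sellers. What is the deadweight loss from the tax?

Deadweight loss = 49005/56

Pre-tax equilibrium: P* = 67, Q* = 160.
Tax on sellers shifts supply to Qs = -141.5 + 4.5(P − 33) = -290 + 4.5P.
327.5 - 2.5P = -290 + 4.5P gives buyer price Pb = 1235/14; sellers receive Ps = 1235/14 − 33 = 773/14.
New quantity: Q = 327.5 − 2.5(1235/14) = 2995/28.
DWL = ½ × 33 × (160 − 2995/28) = 49005/56.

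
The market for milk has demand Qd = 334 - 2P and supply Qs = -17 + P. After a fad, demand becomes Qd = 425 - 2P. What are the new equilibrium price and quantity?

P' = 442/3, Q' = 391/3

Original equilibrium: P* = 117, Q* = 100.
New equilibrium: 425 - 2P = -17 + P, so 442 = 3P and P' = 442/3; Q' = 425 − 2(442/3) = 391/3.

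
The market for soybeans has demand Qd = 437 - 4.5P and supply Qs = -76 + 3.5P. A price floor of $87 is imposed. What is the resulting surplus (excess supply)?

Equilibrium price would be P* = 64.125, so the floor at 87 binds.
At P = 87: Qd = 45.5, Qs = 228.5.
Surplus = 228.5 − 45.5 = 183.

Surplus = 183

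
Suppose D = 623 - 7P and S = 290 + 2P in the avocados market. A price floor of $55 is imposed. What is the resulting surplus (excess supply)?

Surplus = 162

Equilibrium price would be P* = 37, so the floor at 55 binds.
At P = 55: D = 238, S = 400.
Surplus = 400 − 238 = 162.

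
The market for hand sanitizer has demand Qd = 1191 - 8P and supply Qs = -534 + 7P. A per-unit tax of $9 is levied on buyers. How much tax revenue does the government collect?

Tax revenue = 2136.6

Pre-tax equilibrium: P* = 115, Q* = 271.
Tax on buyers shifts demand to Qd = 1191 − 8(P + 9) = 1119 - 8P.
1119 - 8P = -534 + 7P gives seller price Ps = 110.2; buyers pay Pb = 110.2 + 9 = 119.2.
New quantity: Q = 1191 − 8(119.2) = 237.4.
Revenue = 9 × 237.4 = 2136.6.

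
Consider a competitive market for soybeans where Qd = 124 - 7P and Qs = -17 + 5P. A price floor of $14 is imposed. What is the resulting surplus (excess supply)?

Equilibrium price would be P* = 11.75, so the floor at 14 binds.
At P = 14: Qd = 26, Qs = 53.
Surplus = 53 − 26 = 27.

Surplus = 27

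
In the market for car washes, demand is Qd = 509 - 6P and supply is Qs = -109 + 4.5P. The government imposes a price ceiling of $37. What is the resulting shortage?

Equilibrium price would be P* = 412/7, so the ceiling at 37 binds.
At P = 37: Qd = 509 − 6(37) = 287, Qs = -109 + 4.5(37) = 57.5.
Shortage = 287 − 57.5 = 229.5.

Shortage = 229.5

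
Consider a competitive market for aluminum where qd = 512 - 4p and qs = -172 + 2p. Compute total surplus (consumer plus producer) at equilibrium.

Total surplus = 1176

Equilibrium: 512 - 4p = -172 + 2p gives p* = 114, q* = 56.
Demand choke price: p = 128; supply starts at p = 86.
CS = ½(128 − 114)(56) = 392; PS = ½(114 − 86)(56) = 784.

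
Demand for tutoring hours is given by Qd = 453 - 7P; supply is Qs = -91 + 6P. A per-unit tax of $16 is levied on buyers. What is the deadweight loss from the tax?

Pre-tax equilibrium: P* = 544/13, Q* = 2081/13.
Tax on buyers shifts demand to Qd = 453 − 7(P + 16) = 341 - 7P.
341 - 7P = -91 + 6P gives seller price Ps = 432/13; buyers pay Pb = 432/13 + 16 = 640/13.
New quantity: Q = 453 − 7(640/13) = 1409/13.
DWL = ½ × 16 × (2081/13 − 1409/13) = 5376/13.

Deadweight loss = 5376/13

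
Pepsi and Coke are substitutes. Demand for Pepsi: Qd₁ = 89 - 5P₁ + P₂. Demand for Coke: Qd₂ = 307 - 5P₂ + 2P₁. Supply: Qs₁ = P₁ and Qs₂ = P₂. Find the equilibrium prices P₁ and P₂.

Market 1: 89 - 5P₁ + P₂ = P₁ → 6P₁ - P₂ = 89.
Market 2: 6P₂ - 2P₁ = 307.
Eliminating P₂: 6×(1) + 1×(2) gives 34P₁ = 841, so P₁ = 841/34.
Back-substitute into (2): P₂ = (307 + 2×841/34) / 6 = 1010/17.

P₁ = 841/34, P₂ = 1010/17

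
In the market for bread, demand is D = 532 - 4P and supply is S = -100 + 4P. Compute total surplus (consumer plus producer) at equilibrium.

Equilibrium: 532 - 4P = -100 + 4P gives P* = 79, Q* = 216.
Demand choke price: P = 133; supply starts at P = 25.
CS = ½(133 − 79)(216) = 5832; PS = ½(79 − 25)(216) = 5832.

Total surplus = 11664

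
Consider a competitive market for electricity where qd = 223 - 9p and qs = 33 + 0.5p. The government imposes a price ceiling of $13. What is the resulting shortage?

Shortage = 66.5

Equilibrium price would be p* = 20, so the ceiling at 13 binds.
At p = 13: qd = 223 − 9(13) = 106, qs = 33 + 0.5(13) = 39.5.
Shortage = 106 − 39.5 = 66.5.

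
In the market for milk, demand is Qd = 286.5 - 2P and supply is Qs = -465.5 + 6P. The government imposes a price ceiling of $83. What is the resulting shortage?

Equilibrium price would be P* = 94, so the ceiling at 83 binds.
At P = 83: Qd = 286.5 − 2(83) = 120.5, Qs = -465.5 + 6(83) = 32.5.
Shortage = 120.5 − 32.5 = 88.

Shortage = 88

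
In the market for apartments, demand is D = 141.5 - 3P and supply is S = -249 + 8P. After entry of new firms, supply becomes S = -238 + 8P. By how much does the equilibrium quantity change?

ΔQ = 3

Original equilibrium: P* = 35.5, Q* = 35.
New equilibrium: 141.5 - 3P = -238 + 8P, so 379.5 = 11P and P' = 34.5; Q' = 141.5 − 3(34.5) = 38.
Change in quantity: 38 − 35 = 3.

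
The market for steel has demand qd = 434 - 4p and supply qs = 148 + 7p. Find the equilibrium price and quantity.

p* = 26, q* = 330

Set qd = qs: 434 - 4p = 148 + 7p.
286 = 11p, so p* = 26.
q* = 434 − 4(26) = 330.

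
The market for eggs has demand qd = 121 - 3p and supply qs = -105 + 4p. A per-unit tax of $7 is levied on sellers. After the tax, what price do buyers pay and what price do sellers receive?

Pre-tax equilibrium: p* = 226/7, q* = 169/7.
Tax on sellers shifts supply to qs = -105 + 4(p − 7) = -133 + 4p.
121 - 3p = -133 + 4p gives buyer price pb = 254/7; sellers receive ps = 254/7 − 7 = 205/7.
New quantity: q = 121 − 3(254/7) = 85/7.

Buyers pay 254/7, sellers receive 205/7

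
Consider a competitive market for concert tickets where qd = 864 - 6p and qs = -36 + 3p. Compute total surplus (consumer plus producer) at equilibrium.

Total surplus = 17424

Equilibrium: 864 - 6p = -36 + 3p gives p* = 100, q* = 264.
Demand choke price: p = 144; supply starts at p = 12.
CS = ½(144 − 100)(264) = 5808; PS = ½(100 − 12)(264) = 11616.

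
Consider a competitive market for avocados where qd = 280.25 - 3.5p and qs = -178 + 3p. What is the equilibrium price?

p* = 70.5

Set qd = qs: 280.25 - 3.5p = -178 + 3p.
458.25 = 6.5p, so p* = 70.5.
q* = 280.25 − 3.5(70.5) = 33.5.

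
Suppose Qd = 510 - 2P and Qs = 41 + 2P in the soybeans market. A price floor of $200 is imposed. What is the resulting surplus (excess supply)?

Surplus = 331

Equilibrium price would be P* = 117.25, so the floor at 200 binds.
At P = 200: Qd = 110, Qs = 441.
Surplus = 441 − 110 = 331.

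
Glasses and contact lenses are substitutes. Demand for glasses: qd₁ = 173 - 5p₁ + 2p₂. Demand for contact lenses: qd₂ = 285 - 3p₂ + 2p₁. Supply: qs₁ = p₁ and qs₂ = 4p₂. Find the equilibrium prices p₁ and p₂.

Market 1: 173 - 5p₁ + 2p₂ = p₁ → 6p₁ - 2p₂ = 173.
Market 2: 7p₂ - 2p₁ = 285.
Eliminating p₂: 7×(1) + 2×(2) gives 38p₁ = 1781, so p₁ = 1781/38.
Back-substitute into (2): p₂ = (285 + 2×1781/38) / 7 = 1028/19.

p₁ = 1781/38, p₂ = 1028/19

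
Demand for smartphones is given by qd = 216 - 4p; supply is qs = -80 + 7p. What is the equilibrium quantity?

q* = 1192/11

Set qd = qs: 216 - 4p = -80 + 7p.
296 = 11p, so p* = 296/11.
q* = 216 − 4(296/11) = 1192/11.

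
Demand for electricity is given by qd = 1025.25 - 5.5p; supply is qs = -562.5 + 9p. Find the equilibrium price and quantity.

p* = 109.5, q* = 423

Set qd = qs: 1025.25 - 5.5p = -562.5 + 9p.
1587.75 = 14.5p, so p* = 109.5.
q* = 1025.25 − 5.5(109.5) = 423.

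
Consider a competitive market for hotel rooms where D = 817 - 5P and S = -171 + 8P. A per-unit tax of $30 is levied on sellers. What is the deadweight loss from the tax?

Deadweight loss = 18000/13

Pre-tax equilibrium: P* = 76, Q* = 437.
Tax on sellers shifts supply to S = -171 + 8(P − 30) = -411 + 8P.
817 - 5P = -411 + 8P gives buyer price Pb = 1228/13; sellers receive Ps = 1228/13 − 30 = 838/13.
New quantity: Q = 817 − 5(1228/13) = 4481/13.
DWL = ½ × 30 × (437 − 4481/13) = 18000/13.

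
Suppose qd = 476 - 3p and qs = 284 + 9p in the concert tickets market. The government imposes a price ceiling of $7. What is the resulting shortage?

Shortage = 108

Equilibrium price would be p* = 16, so the ceiling at 7 binds.
At p = 7: qd = 476 − 3(7) = 455, qs = 284 + 9(7) = 347.
Shortage = 455 − 347 = 108.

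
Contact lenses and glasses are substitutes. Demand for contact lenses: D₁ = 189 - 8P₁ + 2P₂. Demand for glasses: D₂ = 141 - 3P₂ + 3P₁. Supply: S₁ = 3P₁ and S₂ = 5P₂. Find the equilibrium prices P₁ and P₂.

Market 1: 189 - 8P₁ + 2P₂ = 3P₁ → 11P₁ - 2P₂ = 189.
Market 2: 8P₂ - 3P₁ = 141.
Eliminating P₂: 8×(1) + 2×(2) gives 82P₁ = 1794, so P₁ = 897/41.
Back-substitute into (2): P₂ = (141 + 3×897/41) / 8 = 1059/41.

P₁ = 897/41, P₂ = 1059/41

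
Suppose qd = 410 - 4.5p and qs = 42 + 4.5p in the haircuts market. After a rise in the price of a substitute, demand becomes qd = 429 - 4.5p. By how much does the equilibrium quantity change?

Original equilibrium: p* = 368/9, q* = 226.
New equilibrium: 429 - 4.5p = 42 + 4.5p, so 387 = 9p and p' = 43; q' = 429 − 4.5(43) = 235.5.
Change in quantity: 235.5 − 226 = 9.5.

Δq = 9.5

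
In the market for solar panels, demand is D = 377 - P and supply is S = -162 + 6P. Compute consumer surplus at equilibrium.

Equilibrium: 377 - P = -162 + 6P gives P* = 77, Q* = 300.
Demand choke price (D = 0): P = 377.
CS = ½(377 − 77)(300) = 45000.

Consumer surplus = 45000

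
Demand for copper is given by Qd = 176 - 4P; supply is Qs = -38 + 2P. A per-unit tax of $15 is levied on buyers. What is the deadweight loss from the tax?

Deadweight loss = 150

Pre-tax equilibrium: P* = 107/3, Q* = 100/3.
Tax on buyers shifts demand to Qd = 176 − 4(P + 15) = 116 - 4P.
116 - 4P = -38 + 2P gives seller price Ps = 77/3; buyers pay Pb = 77/3 + 15 = 122/3.
New quantity: Q = 176 − 4(122/3) = 40/3.
DWL = ½ × 15 × (100/3 − 40/3) = 150.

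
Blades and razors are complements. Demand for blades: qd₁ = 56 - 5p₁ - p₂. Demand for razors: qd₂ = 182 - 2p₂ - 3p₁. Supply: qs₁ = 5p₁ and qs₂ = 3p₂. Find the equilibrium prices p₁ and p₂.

Market 1: 56 - 5p₁ - p₂ = 5p₁ → 10p₁ + p₂ = 56.
Market 2: 5p₂ + 3p₁ = 182.
Eliminating p₂: 5×(1) − 1×(2) gives 47p₁ = 98, so p₁ = 98/47.
Back-substitute into (2): p₂ = (182 − 3×98/47) / 5 = 1652/47.

p₁ = 98/47, p₂ = 1652/47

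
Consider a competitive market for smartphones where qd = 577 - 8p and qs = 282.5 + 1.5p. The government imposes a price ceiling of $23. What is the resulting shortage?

Shortage = 76

Equilibrium price would be p* = 31, so the ceiling at 23 binds.
At p = 23: qd = 577 − 8(23) = 393, qs = 282.5 + 1.5(23) = 317.
Shortage = 393 − 317 = 76.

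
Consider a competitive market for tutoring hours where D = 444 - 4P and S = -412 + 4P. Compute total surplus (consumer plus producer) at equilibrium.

Equilibrium: 444 - 4P = -412 + 4P gives P* = 107, Q* = 16.
Demand choke price: P = 111; supply starts at P = 103.
CS = ½(111 − 107)(16) = 32; PS = ½(107 − 103)(16) = 32.

Total surplus = 64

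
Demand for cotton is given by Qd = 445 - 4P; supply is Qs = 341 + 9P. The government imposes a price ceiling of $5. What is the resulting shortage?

Shortage = 39

Equilibrium price would be P* = 8, so the ceiling at 5 binds.
At P = 5: Qd = 445 − 4(5) = 425, Qs = 341 + 9(5) = 386.
Shortage = 425 − 386 = 39.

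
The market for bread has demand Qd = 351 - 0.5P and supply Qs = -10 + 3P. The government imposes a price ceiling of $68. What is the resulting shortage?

Shortage = 123

Equilibrium price would be P* = 722/7, so the ceiling at 68 binds.
At P = 68: Qd = 351 − 0.5(68) = 317, Qs = -10 + 3(68) = 194.
Shortage = 317 − 194 = 123.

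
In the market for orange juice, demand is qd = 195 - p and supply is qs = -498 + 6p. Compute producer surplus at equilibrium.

Equilibrium: 195 - p = -498 + 6p gives p* = 99, q* = 96.
Supply starts at p = 83 (where qs = 0).
PS = ½(99 − 83)(96) = 768.

Producer surplus = 768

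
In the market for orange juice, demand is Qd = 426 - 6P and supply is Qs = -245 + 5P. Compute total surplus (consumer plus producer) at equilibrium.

Equilibrium: 426 - 6P = -245 + 5P gives P* = 61, Q* = 60.
Demand choke price: P = 71; supply starts at P = 49.
CS = ½(71 − 61)(60) = 300; PS = ½(61 − 49)(60) = 360.

Total surplus = 660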